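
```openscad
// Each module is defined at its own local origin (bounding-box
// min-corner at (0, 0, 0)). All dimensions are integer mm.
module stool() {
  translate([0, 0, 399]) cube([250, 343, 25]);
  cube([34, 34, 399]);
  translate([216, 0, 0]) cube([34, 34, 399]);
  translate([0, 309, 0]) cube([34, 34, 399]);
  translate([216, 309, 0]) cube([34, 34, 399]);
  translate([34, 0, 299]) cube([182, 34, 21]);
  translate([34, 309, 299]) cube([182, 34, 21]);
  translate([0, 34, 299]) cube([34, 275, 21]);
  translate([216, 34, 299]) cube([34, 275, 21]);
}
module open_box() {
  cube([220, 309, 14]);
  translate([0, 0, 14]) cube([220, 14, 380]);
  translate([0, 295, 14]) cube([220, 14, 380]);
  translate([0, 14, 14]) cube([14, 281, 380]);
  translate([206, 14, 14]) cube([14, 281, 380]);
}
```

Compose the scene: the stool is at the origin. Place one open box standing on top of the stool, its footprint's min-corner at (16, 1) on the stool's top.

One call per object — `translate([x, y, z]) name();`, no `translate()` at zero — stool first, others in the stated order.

stool();
translate([16, 1, 424]) open_box();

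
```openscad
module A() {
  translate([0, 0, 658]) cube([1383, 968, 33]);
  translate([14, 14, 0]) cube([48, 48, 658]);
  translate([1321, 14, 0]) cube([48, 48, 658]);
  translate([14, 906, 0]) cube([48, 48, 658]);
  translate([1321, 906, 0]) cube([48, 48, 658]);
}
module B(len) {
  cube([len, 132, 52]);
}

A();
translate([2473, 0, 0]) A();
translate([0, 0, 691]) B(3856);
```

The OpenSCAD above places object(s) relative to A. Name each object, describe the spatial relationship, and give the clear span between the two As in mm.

A is a table. B is a beam. A beam spans the tops of two tables. The clear span between the two tables is 1090 mm.

Second table starts at x = 2473; first ends at x = 1383; clear span = 2473 − 1383 = 1090 mm.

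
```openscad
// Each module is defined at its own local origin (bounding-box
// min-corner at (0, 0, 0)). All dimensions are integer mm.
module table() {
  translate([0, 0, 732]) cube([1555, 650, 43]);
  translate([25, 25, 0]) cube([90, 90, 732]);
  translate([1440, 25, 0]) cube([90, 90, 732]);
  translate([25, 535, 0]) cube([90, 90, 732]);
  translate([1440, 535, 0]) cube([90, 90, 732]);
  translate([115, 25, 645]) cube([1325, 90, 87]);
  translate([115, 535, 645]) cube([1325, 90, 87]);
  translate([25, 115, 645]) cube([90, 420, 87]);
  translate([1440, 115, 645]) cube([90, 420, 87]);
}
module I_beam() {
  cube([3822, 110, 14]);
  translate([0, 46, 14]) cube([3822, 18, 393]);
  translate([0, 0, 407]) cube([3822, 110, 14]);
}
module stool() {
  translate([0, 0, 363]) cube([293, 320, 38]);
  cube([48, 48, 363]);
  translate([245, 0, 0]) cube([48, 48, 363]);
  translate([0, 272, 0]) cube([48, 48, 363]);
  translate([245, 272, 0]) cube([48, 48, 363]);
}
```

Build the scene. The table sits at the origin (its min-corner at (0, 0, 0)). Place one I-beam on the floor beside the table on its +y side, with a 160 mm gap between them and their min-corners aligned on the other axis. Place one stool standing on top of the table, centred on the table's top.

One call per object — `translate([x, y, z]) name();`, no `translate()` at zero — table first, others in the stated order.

table();
translate([0, 810, 0]) I_beam();
translate([631, 165, 775]) stool();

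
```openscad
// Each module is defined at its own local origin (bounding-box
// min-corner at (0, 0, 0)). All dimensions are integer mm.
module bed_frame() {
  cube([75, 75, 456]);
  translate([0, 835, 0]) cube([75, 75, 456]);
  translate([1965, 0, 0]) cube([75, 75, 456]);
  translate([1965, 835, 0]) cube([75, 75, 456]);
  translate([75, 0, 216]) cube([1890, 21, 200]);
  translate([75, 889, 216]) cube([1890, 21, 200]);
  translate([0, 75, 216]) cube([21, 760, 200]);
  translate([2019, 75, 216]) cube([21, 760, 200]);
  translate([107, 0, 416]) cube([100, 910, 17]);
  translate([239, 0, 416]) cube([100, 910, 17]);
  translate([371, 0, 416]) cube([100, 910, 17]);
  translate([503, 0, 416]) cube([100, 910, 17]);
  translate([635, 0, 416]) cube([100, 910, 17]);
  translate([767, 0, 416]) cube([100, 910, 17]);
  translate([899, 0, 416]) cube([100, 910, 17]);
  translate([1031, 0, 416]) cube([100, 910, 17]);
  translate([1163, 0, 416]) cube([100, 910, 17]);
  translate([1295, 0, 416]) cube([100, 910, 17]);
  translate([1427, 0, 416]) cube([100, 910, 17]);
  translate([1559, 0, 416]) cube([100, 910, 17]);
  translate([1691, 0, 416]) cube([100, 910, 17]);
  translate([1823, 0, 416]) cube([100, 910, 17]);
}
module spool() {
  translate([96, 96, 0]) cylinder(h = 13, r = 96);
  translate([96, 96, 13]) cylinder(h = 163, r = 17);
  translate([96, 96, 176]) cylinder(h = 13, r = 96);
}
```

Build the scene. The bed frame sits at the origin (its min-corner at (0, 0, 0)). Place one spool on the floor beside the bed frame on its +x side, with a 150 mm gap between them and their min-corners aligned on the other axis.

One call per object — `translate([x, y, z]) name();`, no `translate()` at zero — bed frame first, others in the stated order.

bed_frame();
translate([2190, 0, 0]) spool();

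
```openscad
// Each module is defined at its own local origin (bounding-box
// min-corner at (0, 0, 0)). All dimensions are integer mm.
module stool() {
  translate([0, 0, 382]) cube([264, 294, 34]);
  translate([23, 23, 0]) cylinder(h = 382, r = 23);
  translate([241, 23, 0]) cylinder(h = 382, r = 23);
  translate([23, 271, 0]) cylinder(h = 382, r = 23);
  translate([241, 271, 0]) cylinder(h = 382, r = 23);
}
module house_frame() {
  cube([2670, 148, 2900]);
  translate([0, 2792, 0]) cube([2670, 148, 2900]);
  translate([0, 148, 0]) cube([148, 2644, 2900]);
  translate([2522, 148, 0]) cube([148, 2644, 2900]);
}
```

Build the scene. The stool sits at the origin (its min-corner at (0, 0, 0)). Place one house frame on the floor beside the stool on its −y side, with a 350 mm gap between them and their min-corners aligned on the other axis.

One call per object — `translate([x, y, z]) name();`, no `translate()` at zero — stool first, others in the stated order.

stool();
translate([0, -3290, 0]) house_frame();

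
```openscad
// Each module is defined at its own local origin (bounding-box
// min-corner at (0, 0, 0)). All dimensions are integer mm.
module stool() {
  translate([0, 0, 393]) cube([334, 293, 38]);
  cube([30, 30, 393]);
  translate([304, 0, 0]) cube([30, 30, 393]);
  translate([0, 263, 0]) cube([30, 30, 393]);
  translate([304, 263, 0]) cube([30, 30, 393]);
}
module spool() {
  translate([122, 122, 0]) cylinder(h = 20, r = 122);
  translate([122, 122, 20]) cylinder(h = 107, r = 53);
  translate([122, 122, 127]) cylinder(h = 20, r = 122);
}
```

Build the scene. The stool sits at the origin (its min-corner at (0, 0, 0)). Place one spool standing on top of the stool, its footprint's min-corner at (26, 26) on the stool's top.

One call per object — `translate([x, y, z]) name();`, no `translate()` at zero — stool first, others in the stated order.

stool();
translate([26, 26, 431]) spool();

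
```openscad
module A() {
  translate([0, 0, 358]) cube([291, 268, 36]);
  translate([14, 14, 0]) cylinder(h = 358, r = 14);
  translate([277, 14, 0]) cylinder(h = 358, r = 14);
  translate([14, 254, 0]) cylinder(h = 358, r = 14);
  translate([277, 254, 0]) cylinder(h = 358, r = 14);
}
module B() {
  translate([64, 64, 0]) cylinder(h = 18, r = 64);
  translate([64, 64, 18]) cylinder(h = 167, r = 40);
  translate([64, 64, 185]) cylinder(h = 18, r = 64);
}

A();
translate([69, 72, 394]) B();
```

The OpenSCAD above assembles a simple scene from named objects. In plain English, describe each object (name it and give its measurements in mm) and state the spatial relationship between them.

A is a four-legged stool. The seat is a 291×268×36 mm slab whose top surface is at z = 394 mm; four round legs, each 28 mm in diameter, run from the floor (z = 0) to the underside of the seat, each leg's axis is inset half a diameter from the nearest pair of seat edges (so the leg's bounding box is flush with the corner).

B is a spool: two coaxial disc flanges of radius 64 mm and thickness 18 mm, joined by a core cylinder of radius 40 mm and height 167 mm. The lower flange rests on z = 0 and the three cylinders share a vertical axis.

The spool is on top of the stool.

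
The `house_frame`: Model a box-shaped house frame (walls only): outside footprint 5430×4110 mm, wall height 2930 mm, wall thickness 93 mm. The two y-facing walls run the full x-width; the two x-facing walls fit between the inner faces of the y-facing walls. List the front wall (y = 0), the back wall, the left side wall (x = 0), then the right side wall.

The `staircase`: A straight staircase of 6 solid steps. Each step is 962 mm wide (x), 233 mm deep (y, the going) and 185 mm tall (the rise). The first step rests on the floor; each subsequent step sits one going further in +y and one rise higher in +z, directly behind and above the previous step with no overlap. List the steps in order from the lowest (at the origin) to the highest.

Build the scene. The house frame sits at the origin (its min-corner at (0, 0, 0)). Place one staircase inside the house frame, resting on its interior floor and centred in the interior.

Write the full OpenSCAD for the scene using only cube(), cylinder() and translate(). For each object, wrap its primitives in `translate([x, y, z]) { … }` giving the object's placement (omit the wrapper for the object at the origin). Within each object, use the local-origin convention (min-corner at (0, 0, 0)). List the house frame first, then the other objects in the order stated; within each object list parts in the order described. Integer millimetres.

cube([5430, 93, 2930]);
translate([0, 4017, 0]) cube([5430, 93, 2930]);
translate([0, 93, 0]) cube([93, 3924, 2930]);
translate([5337, 93, 0]) cube([93, 3924, 2930]);
translate([2234, 1356, 0]) {
  cube([962, 233, 185]);
  translate([0, 233, 185]) cube([962, 233, 185]);
  translate([0, 466, 370]) cube([962, 233, 185]);
  translate([0, 699, 555]) cube([962, 233, 185]);
  translate([0, 932, 740]) cube([962, 233, 185]);
  translate([0, 1165, 925]) cube([962, 233, 185]);
}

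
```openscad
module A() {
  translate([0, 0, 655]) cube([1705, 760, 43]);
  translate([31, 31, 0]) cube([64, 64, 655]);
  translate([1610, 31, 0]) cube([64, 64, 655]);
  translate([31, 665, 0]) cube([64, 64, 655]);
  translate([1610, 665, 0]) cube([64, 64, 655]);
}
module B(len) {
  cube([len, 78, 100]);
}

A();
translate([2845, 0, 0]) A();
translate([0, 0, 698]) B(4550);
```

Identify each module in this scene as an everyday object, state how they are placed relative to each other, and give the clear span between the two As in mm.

A is a table. B is a beam. A beam spans the tops of two tables. The clear span between the two tables is 1140 mm.

Second table starts at x = 2845; first ends at x = 1705; clear span = 2845 − 1705 = 1140 mm.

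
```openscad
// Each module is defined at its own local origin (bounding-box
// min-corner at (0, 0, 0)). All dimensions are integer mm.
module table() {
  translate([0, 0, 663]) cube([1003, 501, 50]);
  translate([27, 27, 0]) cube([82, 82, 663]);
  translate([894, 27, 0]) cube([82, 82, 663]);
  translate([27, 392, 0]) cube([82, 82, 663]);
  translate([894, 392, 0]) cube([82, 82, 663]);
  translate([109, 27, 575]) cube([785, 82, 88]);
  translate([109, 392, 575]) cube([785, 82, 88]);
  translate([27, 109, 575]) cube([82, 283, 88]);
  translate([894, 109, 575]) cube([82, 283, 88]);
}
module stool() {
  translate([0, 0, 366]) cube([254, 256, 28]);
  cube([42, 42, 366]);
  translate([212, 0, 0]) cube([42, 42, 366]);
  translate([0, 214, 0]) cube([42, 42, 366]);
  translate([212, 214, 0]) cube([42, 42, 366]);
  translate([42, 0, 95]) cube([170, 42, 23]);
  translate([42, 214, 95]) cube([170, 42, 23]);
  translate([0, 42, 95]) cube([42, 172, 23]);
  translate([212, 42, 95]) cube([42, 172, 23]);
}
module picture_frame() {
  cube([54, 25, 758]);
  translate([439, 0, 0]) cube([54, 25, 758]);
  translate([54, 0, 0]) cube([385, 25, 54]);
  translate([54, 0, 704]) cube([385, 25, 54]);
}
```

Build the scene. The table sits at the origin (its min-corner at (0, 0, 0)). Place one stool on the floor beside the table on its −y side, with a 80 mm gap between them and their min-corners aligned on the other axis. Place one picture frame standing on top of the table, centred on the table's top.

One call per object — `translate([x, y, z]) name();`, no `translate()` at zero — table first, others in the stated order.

table();
translate([0, -336, 0]) stool();
translate([255, 238, 713]) picture_frame();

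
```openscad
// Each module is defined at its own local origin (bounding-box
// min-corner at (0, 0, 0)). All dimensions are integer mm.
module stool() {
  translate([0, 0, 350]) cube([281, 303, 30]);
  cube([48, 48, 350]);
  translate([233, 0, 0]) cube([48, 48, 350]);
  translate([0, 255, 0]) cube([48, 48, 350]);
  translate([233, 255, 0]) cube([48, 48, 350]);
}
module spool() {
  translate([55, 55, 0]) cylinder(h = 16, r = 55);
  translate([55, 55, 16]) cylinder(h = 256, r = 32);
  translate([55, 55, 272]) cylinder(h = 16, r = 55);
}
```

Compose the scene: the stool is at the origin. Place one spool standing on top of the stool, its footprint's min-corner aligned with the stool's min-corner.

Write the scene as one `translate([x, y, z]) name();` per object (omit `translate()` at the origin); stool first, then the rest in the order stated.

stool();
translate([0, 0, 380]) spool();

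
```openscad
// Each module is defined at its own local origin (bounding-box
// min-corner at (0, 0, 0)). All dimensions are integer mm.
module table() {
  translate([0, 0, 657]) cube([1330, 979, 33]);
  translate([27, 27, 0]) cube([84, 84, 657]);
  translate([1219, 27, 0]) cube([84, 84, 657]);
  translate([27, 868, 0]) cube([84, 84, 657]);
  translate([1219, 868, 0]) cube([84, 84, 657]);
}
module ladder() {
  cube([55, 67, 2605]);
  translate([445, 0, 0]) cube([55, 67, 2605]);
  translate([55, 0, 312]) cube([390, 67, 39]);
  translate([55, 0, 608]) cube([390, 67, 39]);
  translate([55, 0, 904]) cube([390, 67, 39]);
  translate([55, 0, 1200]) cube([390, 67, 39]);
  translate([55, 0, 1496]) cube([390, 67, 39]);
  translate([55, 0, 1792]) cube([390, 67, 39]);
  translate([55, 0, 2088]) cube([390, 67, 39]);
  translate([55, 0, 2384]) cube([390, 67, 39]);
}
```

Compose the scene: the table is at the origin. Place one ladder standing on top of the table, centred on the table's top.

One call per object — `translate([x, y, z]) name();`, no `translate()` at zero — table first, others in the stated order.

table();
translate([415, 456, 690]) ladder();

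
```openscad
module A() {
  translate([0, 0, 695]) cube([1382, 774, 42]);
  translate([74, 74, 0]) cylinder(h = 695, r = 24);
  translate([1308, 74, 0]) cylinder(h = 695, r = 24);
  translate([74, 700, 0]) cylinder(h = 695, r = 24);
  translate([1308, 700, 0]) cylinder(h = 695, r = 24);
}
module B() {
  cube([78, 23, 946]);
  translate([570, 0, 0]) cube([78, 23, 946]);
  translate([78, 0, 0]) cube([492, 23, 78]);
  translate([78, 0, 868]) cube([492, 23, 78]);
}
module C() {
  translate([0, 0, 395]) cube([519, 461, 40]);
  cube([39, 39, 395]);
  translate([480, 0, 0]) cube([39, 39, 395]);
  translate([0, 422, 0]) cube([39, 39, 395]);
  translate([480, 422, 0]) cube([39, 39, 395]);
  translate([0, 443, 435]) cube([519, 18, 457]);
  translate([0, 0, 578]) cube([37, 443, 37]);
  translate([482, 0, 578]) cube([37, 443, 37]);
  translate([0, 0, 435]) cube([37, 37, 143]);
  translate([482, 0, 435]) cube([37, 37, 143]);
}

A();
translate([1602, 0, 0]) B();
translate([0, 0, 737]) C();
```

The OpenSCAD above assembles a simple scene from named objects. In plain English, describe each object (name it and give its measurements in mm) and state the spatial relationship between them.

A is a table with a 1382×774 mm rectangular top, 42 mm thick, top surface at z = 737 mm, supported by four round legs of 48 mm diameter, each leg's bounding box inset 50 mm from the nearest pair of top edges, running from the floor.

B is a picture frame with a 492×790 mm rectangular opening (x by z) and a uniform 78 mm border on every side. Frame depth is 23 mm along y. It is built from two vertical stiles running the full outside height and two horizontal rails spanning the gap between the stiles.

C is a chair. The seat is a 519×461×40 mm slab with its top at z = 435 mm, on four 39×39 mm corner legs (flush with the seat edges, standing on z = 0). A flat backrest 18 mm thick, 457 mm tall, spans the full seat width and rises from the seat top along its +y edge, rear face flush with the rear of the seat. Two armrests of 37×37 mm section run along each side from the seat's front edge to the front of the backrest, top faces 180 mm above the seat top and outer faces flush with the seat's x-edges; a 37×37 mm post under the front of each armrest stands on the seat at the front corner.

The picture frame is on the floor beside the table on its +x side. The chair is on top of the table.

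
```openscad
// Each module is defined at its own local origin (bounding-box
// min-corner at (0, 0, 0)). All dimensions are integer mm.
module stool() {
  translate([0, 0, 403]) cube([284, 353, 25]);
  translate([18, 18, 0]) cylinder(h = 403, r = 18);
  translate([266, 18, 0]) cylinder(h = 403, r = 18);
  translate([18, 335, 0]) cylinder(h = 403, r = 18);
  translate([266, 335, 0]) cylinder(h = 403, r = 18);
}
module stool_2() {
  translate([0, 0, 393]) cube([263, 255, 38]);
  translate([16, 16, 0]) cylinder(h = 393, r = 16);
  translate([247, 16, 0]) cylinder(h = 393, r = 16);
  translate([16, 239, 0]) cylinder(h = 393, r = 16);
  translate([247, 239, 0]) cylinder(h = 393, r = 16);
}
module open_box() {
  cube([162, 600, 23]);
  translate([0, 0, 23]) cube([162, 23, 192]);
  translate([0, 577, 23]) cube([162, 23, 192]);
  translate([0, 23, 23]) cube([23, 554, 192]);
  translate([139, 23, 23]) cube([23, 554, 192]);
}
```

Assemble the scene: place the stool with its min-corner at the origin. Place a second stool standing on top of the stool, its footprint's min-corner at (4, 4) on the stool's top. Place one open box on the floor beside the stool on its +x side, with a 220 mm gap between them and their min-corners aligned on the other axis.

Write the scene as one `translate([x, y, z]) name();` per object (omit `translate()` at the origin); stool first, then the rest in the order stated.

stool();
translate([4, 4, 428]) stool_2();
translate([504, 0, 0]) open_box();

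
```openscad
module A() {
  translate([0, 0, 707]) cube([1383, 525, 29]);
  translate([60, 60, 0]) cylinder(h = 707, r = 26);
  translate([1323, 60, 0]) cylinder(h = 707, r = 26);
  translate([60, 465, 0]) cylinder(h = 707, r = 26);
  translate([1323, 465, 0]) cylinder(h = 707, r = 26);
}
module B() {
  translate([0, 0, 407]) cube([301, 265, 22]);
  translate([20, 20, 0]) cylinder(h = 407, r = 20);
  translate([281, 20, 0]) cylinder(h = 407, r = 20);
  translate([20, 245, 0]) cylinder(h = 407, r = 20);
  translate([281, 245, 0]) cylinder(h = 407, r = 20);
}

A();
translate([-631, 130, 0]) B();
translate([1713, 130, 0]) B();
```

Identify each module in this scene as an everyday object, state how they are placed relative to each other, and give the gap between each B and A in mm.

Each stool's nearest face is 330 mm from the table's bounding box.

A is a table. B is a stool. Two stools sit around the table at the −x, +x sides. The gap between each stool and the table is 330 mm.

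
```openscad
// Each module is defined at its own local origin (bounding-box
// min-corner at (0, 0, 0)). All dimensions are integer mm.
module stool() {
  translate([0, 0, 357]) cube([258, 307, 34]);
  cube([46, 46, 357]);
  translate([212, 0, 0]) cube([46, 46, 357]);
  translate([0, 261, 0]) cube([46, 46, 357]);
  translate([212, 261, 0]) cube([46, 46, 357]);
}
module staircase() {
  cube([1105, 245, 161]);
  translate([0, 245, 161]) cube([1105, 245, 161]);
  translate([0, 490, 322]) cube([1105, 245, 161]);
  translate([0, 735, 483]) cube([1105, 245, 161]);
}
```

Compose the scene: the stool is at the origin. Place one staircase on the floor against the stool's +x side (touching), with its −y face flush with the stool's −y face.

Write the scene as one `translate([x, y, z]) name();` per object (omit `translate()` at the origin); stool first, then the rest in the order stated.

stool();
translate([258, 0, 0]) staircase();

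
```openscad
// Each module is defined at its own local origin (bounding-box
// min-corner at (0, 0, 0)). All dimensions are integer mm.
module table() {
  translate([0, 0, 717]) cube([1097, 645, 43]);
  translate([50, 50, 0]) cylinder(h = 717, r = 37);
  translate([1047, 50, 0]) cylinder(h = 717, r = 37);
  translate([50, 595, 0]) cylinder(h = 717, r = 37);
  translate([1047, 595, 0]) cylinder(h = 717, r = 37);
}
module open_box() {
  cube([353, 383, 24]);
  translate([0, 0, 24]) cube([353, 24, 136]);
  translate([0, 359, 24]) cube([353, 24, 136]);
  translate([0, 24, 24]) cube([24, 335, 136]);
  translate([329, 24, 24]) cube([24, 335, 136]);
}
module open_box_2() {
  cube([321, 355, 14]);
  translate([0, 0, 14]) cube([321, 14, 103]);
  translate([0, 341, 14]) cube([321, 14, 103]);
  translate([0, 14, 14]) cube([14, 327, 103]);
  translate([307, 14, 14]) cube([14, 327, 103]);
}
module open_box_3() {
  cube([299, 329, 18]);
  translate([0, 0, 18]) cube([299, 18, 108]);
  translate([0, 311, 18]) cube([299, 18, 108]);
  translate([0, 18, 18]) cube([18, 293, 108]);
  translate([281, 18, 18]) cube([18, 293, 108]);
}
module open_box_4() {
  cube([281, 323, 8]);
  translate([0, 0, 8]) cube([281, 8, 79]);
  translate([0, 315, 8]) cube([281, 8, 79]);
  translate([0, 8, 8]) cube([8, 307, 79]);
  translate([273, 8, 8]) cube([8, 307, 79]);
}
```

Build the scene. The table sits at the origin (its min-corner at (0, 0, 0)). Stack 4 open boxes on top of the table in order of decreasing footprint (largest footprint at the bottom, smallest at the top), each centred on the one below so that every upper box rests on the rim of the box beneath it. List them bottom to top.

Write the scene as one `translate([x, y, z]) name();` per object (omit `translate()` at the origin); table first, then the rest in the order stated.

table();
translate([372, 131, 760]) open_box();
translate([388, 145, 920]) open_box_2();
translate([399, 158, 1037]) open_box_3();
translate([408, 161, 1163]) open_box_4();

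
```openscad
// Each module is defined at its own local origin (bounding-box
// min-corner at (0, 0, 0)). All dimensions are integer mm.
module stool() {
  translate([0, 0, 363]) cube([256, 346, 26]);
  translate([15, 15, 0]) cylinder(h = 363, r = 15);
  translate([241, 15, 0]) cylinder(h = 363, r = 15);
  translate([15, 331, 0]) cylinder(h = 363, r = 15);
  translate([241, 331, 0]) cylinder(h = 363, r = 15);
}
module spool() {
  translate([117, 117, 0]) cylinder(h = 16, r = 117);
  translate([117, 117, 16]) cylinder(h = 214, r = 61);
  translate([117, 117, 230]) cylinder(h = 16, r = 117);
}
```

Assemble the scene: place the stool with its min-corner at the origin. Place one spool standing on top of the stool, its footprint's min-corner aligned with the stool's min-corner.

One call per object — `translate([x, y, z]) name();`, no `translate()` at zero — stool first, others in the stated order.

stool();
translate([0, 0, 389]) spool();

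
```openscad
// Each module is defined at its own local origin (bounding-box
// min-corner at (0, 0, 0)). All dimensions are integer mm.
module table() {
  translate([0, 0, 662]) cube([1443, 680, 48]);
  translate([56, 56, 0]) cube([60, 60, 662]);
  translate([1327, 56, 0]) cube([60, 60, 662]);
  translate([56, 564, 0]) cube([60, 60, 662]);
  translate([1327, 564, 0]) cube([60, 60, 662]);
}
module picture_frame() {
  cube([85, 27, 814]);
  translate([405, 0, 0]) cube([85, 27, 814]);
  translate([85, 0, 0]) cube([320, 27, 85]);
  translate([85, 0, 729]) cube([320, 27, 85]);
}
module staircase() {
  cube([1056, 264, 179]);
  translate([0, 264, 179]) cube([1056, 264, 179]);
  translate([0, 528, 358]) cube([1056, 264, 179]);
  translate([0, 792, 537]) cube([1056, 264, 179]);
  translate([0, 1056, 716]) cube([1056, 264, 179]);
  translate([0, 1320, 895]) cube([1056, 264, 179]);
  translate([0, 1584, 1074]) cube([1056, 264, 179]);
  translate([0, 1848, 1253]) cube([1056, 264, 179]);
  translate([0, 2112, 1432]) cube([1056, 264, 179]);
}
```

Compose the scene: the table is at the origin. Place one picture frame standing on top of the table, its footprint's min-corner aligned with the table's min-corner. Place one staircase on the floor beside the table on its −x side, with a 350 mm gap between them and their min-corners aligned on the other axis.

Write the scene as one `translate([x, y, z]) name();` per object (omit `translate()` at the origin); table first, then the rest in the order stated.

table();
translate([0, 0, 710]) picture_frame();
translate([-1406, 0, 0]) staircase();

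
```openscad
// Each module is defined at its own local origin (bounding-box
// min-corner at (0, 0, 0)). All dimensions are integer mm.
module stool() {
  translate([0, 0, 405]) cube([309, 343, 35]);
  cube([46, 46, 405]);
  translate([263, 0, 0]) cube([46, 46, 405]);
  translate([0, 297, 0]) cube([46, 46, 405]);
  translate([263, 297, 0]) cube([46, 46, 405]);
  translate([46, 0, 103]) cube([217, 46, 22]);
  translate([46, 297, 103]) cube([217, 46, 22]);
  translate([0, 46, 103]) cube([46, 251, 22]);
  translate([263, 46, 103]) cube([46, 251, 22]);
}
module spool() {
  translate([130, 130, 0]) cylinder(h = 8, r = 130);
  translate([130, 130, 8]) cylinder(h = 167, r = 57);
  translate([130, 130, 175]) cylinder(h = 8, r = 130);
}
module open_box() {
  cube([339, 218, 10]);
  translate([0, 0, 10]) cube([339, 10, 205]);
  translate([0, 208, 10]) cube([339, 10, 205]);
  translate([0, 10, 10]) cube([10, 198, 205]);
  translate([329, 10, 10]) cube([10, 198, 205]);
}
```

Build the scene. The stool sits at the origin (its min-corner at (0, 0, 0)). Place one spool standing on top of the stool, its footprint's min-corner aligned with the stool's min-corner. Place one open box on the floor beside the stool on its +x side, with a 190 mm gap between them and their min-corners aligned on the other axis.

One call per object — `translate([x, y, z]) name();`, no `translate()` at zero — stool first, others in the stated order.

stool();
translate([0, 0, 440]) spool();
translate([499, 0, 0]) open_box();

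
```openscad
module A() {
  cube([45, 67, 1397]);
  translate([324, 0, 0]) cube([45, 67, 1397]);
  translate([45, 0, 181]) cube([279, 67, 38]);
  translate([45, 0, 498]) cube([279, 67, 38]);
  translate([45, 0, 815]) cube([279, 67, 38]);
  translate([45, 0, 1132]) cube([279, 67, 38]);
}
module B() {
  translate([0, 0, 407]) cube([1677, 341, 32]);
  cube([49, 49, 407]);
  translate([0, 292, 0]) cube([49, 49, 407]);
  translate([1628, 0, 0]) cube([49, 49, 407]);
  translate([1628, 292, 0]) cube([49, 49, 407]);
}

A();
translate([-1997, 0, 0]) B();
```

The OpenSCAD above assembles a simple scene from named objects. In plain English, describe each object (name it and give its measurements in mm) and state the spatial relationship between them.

A is a wooden ladder with two side rails of 45×67 mm section and 1397 mm height, set 369 mm apart overall. Between them run 4 rectangular rungs (67 mm deep, 38 mm thick), front faces flush with the rails' −y face. The bottom of the first rung is 181 mm above the floor and each subsequent rung is 317 mm higher than the one below.

B is a bench: a 1677×341 mm seat slab, 32 mm thick, top at z = 439 mm, on four 49×49 mm square legs flush with the seat corners and standing on z = 0.

The bench is on the floor beside the ladder on its −x side.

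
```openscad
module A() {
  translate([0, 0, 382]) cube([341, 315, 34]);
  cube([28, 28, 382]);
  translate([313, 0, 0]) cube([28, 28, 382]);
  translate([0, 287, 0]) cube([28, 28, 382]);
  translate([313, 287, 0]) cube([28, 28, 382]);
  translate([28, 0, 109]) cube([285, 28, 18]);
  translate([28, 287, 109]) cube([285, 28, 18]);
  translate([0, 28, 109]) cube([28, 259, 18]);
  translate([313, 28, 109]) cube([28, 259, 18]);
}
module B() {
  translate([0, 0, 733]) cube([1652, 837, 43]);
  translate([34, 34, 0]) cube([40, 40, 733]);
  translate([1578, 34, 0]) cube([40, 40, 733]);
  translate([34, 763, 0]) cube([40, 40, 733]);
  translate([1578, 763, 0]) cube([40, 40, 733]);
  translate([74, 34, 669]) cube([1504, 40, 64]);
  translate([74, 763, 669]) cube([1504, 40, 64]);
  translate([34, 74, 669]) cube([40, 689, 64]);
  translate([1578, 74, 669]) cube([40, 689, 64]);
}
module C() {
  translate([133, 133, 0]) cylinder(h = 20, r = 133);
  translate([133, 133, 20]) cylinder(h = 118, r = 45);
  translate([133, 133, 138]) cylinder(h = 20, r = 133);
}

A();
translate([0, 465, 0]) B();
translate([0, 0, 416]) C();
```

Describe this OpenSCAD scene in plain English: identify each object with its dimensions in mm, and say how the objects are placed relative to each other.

A is a four-legged stool. The seat is a 341×315×34 mm slab whose top surface is at z = 416 mm; four square legs, each 28×28 mm in cross-section, run from the floor (z = 0) to the underside of the seat, each flush with a corner of the seat. Four stretchers, 28 mm wide and 18 mm tall, connect adjacent legs with their undersides at z = 109 mm, each running between the inner faces of the legs it joins and aligned with the legs' outer faces on the other axis.

B is a table: top 1652 mm (x) × 837 mm (y), 43 mm thick, upper face at z = 776 mm, on four 40×40 mm square legs, each inset 34 mm from the nearest pair of top edges, running from z = 0 to the bottom of the top. Four apron rails, 40 mm thick and 64 mm tall, run between adjacent legs with their top edges flush with the underside of the top and their outer faces flush with the legs' outer faces.

C is a spool: two coaxial disc flanges of radius 133 mm and thickness 20 mm, joined by a core cylinder of radius 45 mm and height 118 mm. The lower flange rests on z = 0 and the three cylinders share a vertical axis.

The table is on the floor beside the stool on its +y side. The spool is on top of the stool.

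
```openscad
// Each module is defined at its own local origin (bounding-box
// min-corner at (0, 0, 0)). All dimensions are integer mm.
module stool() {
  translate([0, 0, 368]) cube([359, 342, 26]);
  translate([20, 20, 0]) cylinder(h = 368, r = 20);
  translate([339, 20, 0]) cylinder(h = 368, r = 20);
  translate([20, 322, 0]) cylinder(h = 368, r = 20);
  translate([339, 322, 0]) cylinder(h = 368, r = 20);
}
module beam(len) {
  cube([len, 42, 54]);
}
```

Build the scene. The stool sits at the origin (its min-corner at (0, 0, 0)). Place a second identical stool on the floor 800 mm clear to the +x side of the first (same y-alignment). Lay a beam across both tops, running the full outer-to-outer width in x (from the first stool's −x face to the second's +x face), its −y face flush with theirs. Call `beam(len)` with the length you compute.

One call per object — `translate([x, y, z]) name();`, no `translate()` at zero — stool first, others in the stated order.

stool();
translate([1159, 0, 0]) stool();
translate([0, 0, 394]) beam(1518);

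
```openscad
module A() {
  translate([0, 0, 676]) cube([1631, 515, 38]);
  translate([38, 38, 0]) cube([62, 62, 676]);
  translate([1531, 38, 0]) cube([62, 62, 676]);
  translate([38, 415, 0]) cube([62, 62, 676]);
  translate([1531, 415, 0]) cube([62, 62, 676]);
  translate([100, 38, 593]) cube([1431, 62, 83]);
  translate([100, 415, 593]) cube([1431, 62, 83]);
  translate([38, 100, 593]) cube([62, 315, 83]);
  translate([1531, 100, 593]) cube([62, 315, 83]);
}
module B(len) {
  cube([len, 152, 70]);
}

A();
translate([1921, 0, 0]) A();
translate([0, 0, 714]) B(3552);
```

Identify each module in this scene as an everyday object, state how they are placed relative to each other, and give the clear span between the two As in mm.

Second table starts at x = 1921; first ends at x = 1631; clear span = 1921 − 1631 = 290 mm.

A is a table. B is a beam. A beam spans the tops of two tables. The clear span between the two tables is 290 mm.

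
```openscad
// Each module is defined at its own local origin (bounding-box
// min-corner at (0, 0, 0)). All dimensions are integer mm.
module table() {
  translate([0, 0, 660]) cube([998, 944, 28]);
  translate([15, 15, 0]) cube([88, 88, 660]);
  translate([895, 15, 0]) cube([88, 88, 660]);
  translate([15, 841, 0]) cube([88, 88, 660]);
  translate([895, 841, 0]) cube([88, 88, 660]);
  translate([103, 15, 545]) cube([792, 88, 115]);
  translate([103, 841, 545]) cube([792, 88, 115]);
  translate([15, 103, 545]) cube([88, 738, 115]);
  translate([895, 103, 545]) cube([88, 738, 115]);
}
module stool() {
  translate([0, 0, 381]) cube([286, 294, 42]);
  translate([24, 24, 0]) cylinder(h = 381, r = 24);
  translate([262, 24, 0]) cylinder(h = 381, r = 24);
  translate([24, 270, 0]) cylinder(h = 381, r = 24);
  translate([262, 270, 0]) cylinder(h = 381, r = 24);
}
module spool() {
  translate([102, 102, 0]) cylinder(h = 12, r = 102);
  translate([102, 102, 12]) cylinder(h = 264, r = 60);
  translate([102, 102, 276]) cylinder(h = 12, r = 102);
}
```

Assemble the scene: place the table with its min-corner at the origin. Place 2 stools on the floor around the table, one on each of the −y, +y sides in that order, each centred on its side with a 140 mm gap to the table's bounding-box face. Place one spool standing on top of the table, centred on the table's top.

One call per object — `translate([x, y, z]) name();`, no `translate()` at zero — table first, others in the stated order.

table();
translate([356, -434, 0]) stool();
translate([356, 1084, 0]) stool();
translate([397, 370, 688]) spool();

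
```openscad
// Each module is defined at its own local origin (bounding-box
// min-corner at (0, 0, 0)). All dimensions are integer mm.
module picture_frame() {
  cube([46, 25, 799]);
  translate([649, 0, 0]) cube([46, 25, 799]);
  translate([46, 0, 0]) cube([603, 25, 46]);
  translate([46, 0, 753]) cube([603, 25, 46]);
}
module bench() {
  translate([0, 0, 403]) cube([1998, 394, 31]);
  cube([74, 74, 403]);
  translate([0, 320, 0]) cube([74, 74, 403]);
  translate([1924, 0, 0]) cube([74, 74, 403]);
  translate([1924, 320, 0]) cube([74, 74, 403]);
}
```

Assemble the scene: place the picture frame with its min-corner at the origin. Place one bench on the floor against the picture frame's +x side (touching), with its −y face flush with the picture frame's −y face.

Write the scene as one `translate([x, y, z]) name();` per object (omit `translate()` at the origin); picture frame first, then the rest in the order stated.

picture_frame();
translate([695, 0, 0]) bench();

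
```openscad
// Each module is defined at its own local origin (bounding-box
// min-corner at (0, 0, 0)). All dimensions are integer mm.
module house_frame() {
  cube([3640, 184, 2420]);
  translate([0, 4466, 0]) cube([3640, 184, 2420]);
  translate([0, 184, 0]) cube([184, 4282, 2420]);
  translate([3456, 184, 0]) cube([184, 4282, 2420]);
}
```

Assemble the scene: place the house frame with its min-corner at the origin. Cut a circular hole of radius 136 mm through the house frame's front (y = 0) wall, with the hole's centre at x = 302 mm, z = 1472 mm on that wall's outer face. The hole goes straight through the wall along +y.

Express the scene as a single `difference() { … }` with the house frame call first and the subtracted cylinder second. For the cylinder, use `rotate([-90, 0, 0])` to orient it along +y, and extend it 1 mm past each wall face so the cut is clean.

difference() {
  house_frame();
  translate([302, -1, 1472]) rotate([-90, 0, 0]) cylinder(h = 186, r = 136);
}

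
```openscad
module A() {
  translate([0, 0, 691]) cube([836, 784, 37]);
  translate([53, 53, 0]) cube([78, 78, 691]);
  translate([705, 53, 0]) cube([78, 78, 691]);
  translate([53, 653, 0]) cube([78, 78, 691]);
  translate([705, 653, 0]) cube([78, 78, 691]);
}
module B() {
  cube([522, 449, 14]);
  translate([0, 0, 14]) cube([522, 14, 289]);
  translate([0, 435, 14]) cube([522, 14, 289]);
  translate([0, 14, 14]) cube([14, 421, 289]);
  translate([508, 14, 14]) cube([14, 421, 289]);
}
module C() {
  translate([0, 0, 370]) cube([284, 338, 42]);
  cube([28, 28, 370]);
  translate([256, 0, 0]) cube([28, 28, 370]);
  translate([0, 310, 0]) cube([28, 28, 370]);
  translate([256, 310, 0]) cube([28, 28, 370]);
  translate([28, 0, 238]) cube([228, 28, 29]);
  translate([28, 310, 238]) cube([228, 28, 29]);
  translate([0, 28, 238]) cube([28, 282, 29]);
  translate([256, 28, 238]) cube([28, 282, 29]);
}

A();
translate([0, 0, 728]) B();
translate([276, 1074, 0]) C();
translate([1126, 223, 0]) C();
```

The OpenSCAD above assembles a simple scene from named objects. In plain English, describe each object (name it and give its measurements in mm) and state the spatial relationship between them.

A is a rectangular dining table. The top is 836×784×37 mm with its upper surface at z = 728 mm. It stands on four 78×78 mm square legs, each inset 53 mm from the nearest pair of top edges, running from the floor to the underside of the top.

B is an open storage box with external size 522×449×303 mm and wall thickness 14 mm (the base is also 14 mm thick). The base covers the whole footprint; the four walls stand on the base, with the y-facing walls full-width and the x-facing walls fitting between their inner faces.

C is a simple wooden stool: a rectangular seat 284 mm (x) by 338 mm (y), 42 mm thick, top face at z = 412 mm, on four square legs, each 28×28 mm in cross-section. The legs rest on z = 0, each flush with a corner of the seat. Four stretchers, 28 mm wide and 29 mm tall, connect adjacent legs with their undersides at z = 238 mm, each running between the inner faces of the legs it joins and aligned with the legs' outer faces on the other axis.

The open box is on top of the table. Two stools sit around the table at the +y, +x sides.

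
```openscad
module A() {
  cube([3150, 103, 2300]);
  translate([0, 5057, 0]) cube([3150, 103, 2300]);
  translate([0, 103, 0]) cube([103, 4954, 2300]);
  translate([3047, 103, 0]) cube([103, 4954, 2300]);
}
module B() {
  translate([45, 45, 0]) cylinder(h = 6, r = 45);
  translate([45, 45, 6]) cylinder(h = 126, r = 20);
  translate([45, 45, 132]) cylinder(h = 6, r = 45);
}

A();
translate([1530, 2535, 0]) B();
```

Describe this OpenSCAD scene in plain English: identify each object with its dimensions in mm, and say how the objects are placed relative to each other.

A is a box-shaped house frame (walls only): outside footprint 3150×5160 mm, wall height 2300 mm, wall thickness 103 mm. The two y-facing walls run the full x-width; the two x-facing walls fit between the inner faces of the y-facing walls.

B is a spool: two coaxial disc flanges of radius 45 mm and thickness 6 mm, joined by a core cylinder of radius 20 mm and height 126 mm. The lower flange rests on z = 0 and the three cylinders share a vertical axis.

The spool sits inside the house frame, centred.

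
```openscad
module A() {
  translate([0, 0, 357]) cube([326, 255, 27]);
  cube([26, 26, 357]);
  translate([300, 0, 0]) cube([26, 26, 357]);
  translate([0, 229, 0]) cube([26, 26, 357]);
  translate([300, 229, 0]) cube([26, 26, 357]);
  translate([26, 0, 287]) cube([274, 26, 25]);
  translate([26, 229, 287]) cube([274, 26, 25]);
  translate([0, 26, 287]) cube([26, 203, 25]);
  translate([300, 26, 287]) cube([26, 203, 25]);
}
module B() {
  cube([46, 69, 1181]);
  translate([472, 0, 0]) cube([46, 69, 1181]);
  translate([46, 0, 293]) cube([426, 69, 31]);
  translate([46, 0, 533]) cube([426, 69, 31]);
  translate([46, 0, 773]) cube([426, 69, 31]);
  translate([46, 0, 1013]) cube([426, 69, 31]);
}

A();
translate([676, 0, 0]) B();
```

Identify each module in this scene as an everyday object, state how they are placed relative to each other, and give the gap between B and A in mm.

The ladder's nearest face is 350 mm from the stool's +x face.

A is a stool. B is a ladder. The ladder is on the floor beside the stool on its +x side. The gap between the ladder and the stool is 350 mm.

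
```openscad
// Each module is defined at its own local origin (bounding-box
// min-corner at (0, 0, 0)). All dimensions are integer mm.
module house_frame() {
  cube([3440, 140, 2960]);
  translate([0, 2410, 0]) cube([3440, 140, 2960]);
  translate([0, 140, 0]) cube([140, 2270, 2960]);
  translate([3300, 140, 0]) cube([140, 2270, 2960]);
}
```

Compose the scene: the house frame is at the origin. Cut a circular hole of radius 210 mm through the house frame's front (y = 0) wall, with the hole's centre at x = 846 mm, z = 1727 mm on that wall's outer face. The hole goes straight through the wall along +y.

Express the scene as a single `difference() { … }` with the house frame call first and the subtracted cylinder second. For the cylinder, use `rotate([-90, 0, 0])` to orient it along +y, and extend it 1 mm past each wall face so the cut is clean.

difference() {
  house_frame();
  translate([846, -1, 1727]) rotate([-90, 0, 0]) cylinder(h = 142, r = 210);
}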